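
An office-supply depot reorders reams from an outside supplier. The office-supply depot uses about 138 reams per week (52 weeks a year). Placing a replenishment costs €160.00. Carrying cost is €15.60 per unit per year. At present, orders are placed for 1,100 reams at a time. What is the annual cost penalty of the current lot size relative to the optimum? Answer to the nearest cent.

Extra cost ≈ €3,638.58 per year

Annual demand D = 138 × 52 = 7,176.
EOQ = √(2DS/H) = √(2 × 7,176 × 160 / 15.6) ≈ 383.67.
Cost at Q* = (D/Q*)S + (Q*/2)H = √(2DSH) ≈ €5,985.20.
Cost at Q = 1,100: (7,176/1,100)×160 + (1,100/2)×15.6 = €1,043.78 + €8,580.00 = €9,623.78.
Excess = €9,623.78 − €5,985.20 = €3,638.58.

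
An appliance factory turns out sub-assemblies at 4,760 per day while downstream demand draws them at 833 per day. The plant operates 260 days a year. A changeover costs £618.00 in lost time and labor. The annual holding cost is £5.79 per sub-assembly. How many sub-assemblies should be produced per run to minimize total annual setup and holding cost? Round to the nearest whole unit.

Annual demand D = 833 × 260 = 216,580.
Production build-up factor (1 − d/p) = 1 − 833/4,760 = 0.8250.
Q* = √(2DS / (H(1 − d/p))) = √(2 × 216,580 × 618 / (5.79 × 0.8250)).
= √(267,692,880 / 4.7767) ≈ 7486.040.

Q* ≈ 7,486 sub-assemblies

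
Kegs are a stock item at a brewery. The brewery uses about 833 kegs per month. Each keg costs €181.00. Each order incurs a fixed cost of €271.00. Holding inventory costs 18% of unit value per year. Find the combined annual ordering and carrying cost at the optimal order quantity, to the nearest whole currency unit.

TC* ≈ €13,286

Annual demand D = 833 × 12 = 9,996.
Holding cost H = 0.18 × €181.00 = €32.5800 per unit per year.
Q* = √(2DS/H) = √(2 × 9,996 × 271 / 32.58) ≈ 407.79.
At Q*, ordering cost (D/Q*)S equals holding cost (Q*/2)H, each = √(DSH/2).
Minimum total = √(2DSH) = √(2 × 9,996 × 271 × 32.58) ≈ 13285.818.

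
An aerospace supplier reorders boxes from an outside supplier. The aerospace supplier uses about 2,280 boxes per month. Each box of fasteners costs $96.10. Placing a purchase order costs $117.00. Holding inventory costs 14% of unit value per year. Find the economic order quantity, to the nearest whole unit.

Q* ≈ 690 boxes

Annual demand D = 2,280 × 12 = 27,360.
Holding cost H = 0.14 × $96.10 = $13.4540 per unit per year.
EOQ = √(2DS / H) = √(2 × 27,360 × 117 / 13.454).
= √(6,402,240 / 13.454) = √475,861.4538 ≈ 689.827.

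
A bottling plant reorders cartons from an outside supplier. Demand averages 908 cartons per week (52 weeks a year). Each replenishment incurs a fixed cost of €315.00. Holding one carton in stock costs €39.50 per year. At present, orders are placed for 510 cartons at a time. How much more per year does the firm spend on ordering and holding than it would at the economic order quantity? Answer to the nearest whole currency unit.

Extra cost ≈ €4,957 per year

Annual demand D = 908 × 52 = 47,216.
EOQ = √(2DS/H) = √(2 × 47,216 × 315 / 39.5) ≈ 867.79.
Cost at Q* = (D/Q*)S + (Q*/2)H = √(2DSH) ≈ €34,277.84.
Cost at Q = 510: (47,216/510)×315 + (510/2)×39.5 = €29,162.82 + €10,072.50 = €39,235.32.
Excess = €39,235.32 − €34,277.84 = €4,957.49.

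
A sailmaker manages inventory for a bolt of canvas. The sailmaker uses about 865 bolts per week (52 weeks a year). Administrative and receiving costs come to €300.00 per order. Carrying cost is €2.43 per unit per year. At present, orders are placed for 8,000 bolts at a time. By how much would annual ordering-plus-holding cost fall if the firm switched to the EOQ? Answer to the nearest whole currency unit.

Annual demand D = 865 × 52 = 44,980.
EOQ = √(2DS/H) = √(2 × 44,980 × 300 / 2.43) ≈ 3332.59.
Cost at Q* = (D/Q*)S + (Q*/2)H = √(2DSH) ≈ €8,098.20.
Cost at Q = 8,000: (44,980/8,000)×300 + (8,000/2)×2.43 = €1,686.75 + €9,720.00 = €11,406.75.
Excess = €11,406.75 − €8,098.20 = €3,308.55.

Extra cost ≈ €3,309 per year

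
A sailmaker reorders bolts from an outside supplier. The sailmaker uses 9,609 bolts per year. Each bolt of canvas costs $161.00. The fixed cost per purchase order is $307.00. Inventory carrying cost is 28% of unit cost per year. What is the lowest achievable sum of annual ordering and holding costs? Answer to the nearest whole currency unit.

TC* ≈ $16,309

Holding cost H = 0.28 × $161.00 = $45.0800 per unit per year.
The optimal lot size = √(2DS/H) = √(2 × 9,609 × 307 / 45.08) ≈ 361.77.
At the optimum the two cost components are equal, so total cost = 2·(Q*/2)H = Q*·H.
Minimum total = √(2DSH) = √(2 × 9,609 × 307 × 45.08) ≈ 16308.546.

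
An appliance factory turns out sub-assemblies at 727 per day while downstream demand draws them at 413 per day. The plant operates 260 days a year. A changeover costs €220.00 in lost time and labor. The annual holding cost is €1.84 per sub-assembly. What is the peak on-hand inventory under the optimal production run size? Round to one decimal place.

I_max ≈ 3,330.2 sub-assemblies

Annual demand D = 413 × 260 = 107,380.
Production build-up factor (1 − d/p) = 1 − 413/727 = 0.4319.
Q* = √(2DS / (H(1 − d/p))) = √(2 × 107,380 × 220 / (1.84 × 0.4319)).
= √(47,247,200 / 0.7947) ≈ 7710.482.
Maximum inventory = Q*(1 − d/p) = 7710.482 × 0.4319 ≈ 3330.249.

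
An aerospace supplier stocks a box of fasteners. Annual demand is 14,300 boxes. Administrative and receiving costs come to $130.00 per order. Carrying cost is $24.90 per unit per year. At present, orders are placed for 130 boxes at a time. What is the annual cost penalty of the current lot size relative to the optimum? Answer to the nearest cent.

EOQ = √(2DS/H) = √(2 × 14,300 × 130 / 24.9) ≈ 386.42.
Cost at Q* = (D/Q*)S + (Q*/2)H = √(2DSH) ≈ $9,621.76.
Cost at Q = 130: (14,300/130)×130 + (130/2)×24.9 = $14,300.00 + $1,618.50 = $15,918.50.
Excess = $15,918.50 − $9,621.76 = $6,296.74.

Extra cost ≈ $6,296.74 per year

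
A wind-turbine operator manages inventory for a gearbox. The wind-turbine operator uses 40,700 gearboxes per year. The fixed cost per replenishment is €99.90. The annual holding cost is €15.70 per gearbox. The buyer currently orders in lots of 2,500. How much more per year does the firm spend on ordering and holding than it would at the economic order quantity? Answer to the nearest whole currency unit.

Extra cost ≈ €9,952 per year

EOQ = √(2DS/H) = √(2 × 40,700 × 99.9 / 15.7) ≈ 719.69.
Cost at Q* = (D/Q*)S + (Q*/2)H = √(2DSH) ≈ €11,299.12.
Cost at Q = 2,500: (40,700/2,500)×99.9 + (2,500/2)×15.7 = €1,626.37 + €19,625.00 = €21,251.37.
Excess = €21,251.37 − €11,299.12 = €9,952.25.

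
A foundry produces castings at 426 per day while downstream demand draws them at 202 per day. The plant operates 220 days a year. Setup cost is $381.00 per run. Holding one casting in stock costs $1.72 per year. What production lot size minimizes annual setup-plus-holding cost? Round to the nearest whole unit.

Annual demand D = 202 × 220 = 44,440.
Production build-up factor (1 − d/p) = 1 − 202/426 = 0.5258.
Q* = √(2DS / (H(1 − d/p))) = √(2 × 44,440 × 381 / (1.72 × 0.5258)).
= √(33,863,280 / 0.9044) ≈ 6119.009.

Q* ≈ 6,119 castings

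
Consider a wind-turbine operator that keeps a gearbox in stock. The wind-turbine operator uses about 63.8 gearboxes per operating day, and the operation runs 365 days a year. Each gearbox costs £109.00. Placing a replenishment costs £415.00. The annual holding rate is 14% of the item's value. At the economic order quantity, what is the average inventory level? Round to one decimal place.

Average inventory ≈ 562.7 gearboxes

Annual demand D = 63.8 × 365 = 23,287.
Holding cost H = 0.14 × £109.00 = £15.2600 per unit per year.
The optimal lot size = √(2DS/H) = √(2 × 23,287 × 415 / 15.26) ≈ 1125.43.
Average inventory = Q*/2 ≈ 1125.43 / 2 = 562.715.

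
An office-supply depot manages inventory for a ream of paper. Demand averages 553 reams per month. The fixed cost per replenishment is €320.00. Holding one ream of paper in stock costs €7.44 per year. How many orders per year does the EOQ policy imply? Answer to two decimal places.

Annual demand D = 553 × 12 = 6,636.
The optimal lot size = √(2DS/H) = √(2 × 6,636 × 320 / 7.44) ≈ 755.54.
Orders per year = D / Q* = 6,636 / 755.54 ≈ 8.783.

N ≈ 8.78 orders per year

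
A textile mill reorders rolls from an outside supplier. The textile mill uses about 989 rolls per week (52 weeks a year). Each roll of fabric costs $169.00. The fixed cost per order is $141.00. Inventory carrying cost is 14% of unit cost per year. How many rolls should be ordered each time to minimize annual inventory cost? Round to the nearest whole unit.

Q* ≈ 783 rolls

Annual demand D = 989 × 52 = 51,428.
Holding cost H = 0.14 × $169.00 = $23.6600 per unit per year.
EOQ = √(2DS / H) = √(2 × 51,428 × 141 / 23.66).
= √(14,502,696 / 23.66) = √612,962.6374 ≈ 782.919.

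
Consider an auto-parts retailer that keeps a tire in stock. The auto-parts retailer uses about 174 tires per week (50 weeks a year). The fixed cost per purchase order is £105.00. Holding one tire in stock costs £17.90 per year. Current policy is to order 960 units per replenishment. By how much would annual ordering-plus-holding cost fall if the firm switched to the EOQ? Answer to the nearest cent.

Annual demand D = 174 × 50 = 8,700.
EOQ = √(2DS/H) = √(2 × 8,700 × 105 / 17.9) ≈ 319.48.
Cost at Q* = (D/Q*)S + (Q*/2)H = √(2DSH) ≈ £5,718.68.
Cost at Q = 960: (8,700/960)×105 + (960/2)×17.9 = £951.56 + £8,592.00 = £9,543.56.
Excess = £9,543.56 − £5,718.68 = £3,824.88.

Extra cost ≈ £3,824.88 per year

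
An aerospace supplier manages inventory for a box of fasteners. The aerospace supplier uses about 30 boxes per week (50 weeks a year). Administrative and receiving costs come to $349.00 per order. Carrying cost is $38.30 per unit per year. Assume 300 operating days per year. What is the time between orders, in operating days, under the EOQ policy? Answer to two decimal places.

Annual demand D = 30 × 50 = 1,500.
The optimal lot size = √(2DS/H) = √(2 × 1,500 × 349 / 38.3) ≈ 165.34.
Cycle time = Q*/D × 300 = 165.34 / 1,500 × 300 ≈ 33.068 days.

T ≈ 33.07 days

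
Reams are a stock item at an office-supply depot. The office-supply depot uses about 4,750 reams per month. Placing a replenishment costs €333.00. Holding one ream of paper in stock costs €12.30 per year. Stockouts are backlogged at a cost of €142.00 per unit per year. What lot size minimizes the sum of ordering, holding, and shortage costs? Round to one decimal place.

Annual demand D = 4,750 × 12 = 57,000.
With planned backorders, Q* = √(2DS/H) · √((H+B)/B).
√(2DS/H) = √(2 × 57,000 × 333 / 12.3) = 1756.799.
√((H+B)/B) = √((12.3+142)/142) = 1.0424.
Q* ≈ 1831.305.

Q* ≈ 1,831.3 reams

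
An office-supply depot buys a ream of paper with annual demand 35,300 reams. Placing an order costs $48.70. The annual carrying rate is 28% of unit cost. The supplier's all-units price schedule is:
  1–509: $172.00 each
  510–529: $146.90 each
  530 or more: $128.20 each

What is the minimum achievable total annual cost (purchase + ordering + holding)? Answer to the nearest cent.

TC* ≈ $4,538,216.04

Holding cost per unit per year at price C is H = 0.28·C.
Evaluate total cost at each tier's feasible EOQ or, if the EOQ is below the tier, at the tier's minimum quantity.
EOQ at $172.00 = 267.2 (feasible in tier 1): TC = 35,300×$172.00 + (35,300/267.2)×48.7 + (267.2/2)×0.28×$172.00 = $6,084,467.97.
EOQ at $146.90 = 289.1 < 510, so use break Q=510: TC = 35,300×$146.90 + (35,300/510.0)×48.7 + (510.0/2)×0.28×$146.90 = $5,199,429.46.
EOQ at $128.20 = 309.5 < 530, so use break Q=530: TC = 35,300×$128.20 + (35,300/530.0)×48.7 + (530.0/2)×0.28×$128.20 = $4,538,216.04.
Lowest total cost among the candidates is at Q = 530.0.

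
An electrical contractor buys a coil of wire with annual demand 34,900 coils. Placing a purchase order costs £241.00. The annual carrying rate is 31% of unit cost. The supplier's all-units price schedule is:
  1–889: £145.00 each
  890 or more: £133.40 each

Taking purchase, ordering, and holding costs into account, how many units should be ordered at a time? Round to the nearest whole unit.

Q* ≈ 890 coils

Holding cost per unit per year at price C is H = 0.31·C.
Evaluate total cost at each tier's feasible EOQ or, if the EOQ is below the tier, at the tier's minimum quantity.
EOQ at £145.00 = 611.7 (feasible in tier 1): TC = 34,900×£145.00 + (34,900/611.7)×241 + (611.7/2)×0.31×£145.00 = £5,087,998.00.
EOQ at £133.40 = 637.8 < 890, so use break Q=890: TC = 34,900×£133.40 + (34,900/890.0)×241 + (890.0/2)×0.31×£133.40 = £4,683,512.98.
Lowest total cost is £4,683,512.98 at Q = 890.0.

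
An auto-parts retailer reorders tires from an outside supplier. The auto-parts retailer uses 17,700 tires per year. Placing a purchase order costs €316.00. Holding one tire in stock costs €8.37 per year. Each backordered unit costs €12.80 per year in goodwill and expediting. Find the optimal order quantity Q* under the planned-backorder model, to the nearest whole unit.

Q* ≈ 1,487 tires

With planned backorders, Q* = √(2DS/H) · √((H+B)/B).
√(2DS/H) = √(2 × 17,700 × 316 / 8.37) = 1156.066.
√((H+B)/B) = √((8.37+12.8)/12.8) = 1.2860.
Q* ≈ 1486.750.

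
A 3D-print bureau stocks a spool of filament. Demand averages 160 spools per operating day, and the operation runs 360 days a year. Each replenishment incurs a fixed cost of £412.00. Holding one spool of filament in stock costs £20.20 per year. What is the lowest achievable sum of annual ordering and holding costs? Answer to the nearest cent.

Annual demand D = 160 × 360 = 57,600.
EOQ = √(2DS/H) = √(2 × 57,600 × 412 / 20.2) ≈ 1532.85.
At the optimum the two cost components are equal, so total cost = 2·(Q*/2)H = Q*·H.
Minimum total = √(2DSH) = √(2 × 57,600 × 412 × 20.2) ≈ 30963.535.

TC* ≈ £30,963.53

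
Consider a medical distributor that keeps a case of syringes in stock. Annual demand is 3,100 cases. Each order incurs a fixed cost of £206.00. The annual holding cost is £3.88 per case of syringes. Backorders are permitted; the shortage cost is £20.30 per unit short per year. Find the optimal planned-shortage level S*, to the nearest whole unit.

With planned backorders, Q* = √(2DS/H) · √((H+B)/B).
√(2DS/H) = √(2 × 3,100 × 206 / 3.88) = 573.738.
√((H+B)/B) = √((3.88+20.3)/20.3) = 1.0914.
Q* ≈ 626.172.
S* = Q* · H/(H+B) = 626.172 × 3.88/24.18 ≈ 100.478.

S* ≈ 100 cases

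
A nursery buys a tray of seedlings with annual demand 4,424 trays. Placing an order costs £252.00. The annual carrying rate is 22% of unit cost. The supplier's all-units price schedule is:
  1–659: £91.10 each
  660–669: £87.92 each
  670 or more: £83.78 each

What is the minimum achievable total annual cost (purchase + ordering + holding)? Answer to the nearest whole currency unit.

TC* ≈ £378,481

Holding cost per unit per year at price C is H = 0.22·C.
Candidates are each tier's EOQ (if it falls in that tier) and each price-break quantity.
EOQ at £91.10 = 333.5 (feasible in tier 1): TC = 4,424×£91.10 + (4,424/333.5)×252 + (333.5/2)×0.22×£91.10 = £409,711.28.
EOQ at £87.92 = 339.5 < 660, so use break Q=660: TC = 4,424×£87.92 + (4,424/660.0)×252 + (660.0/2)×0.22×£87.92 = £397,030.24.
EOQ at £83.78 = 347.8 < 670, so use break Q=670: TC = 4,424×£83.78 + (4,424/670.0)×252 + (670.0/2)×0.22×£83.78 = £378,481.26.
Lowest total cost among the candidates is at Q = 670.0.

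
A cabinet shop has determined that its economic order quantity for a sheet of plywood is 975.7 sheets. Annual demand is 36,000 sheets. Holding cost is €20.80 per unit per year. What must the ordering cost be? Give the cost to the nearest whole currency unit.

S ≈ €275

Invert the EOQ relation Q*² = 2DS/H.
From Q* = √(2DS/H): S = Q*²H / (2D) = 975.7² × 20.8 / (2 × 36,000) = 275.0195.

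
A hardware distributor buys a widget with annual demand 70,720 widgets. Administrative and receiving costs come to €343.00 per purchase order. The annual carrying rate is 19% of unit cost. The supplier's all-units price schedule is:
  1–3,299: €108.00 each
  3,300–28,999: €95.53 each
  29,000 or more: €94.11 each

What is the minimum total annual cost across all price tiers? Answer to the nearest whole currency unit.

TC* ≈ €6,793,181

Holding cost per unit per year at price C is H = 0.19·C.
Evaluate total cost at each tier's feasible EOQ or, if the EOQ is below the tier, at the tier's minimum quantity.
EOQ at €108.00 = 1537.6 (feasible in tier 1): TC = 70,720×€108.00 + (70,720/1537.6)×343 + (1537.6/2)×0.19×€108.00 = €7,669,311.63.
EOQ at €95.53 = 1634.9 < 3300, so use break Q=3300: TC = 70,720×€95.53 + (70,720/3300.0)×343 + (3300.0/2)×0.19×€95.53 = €6,793,180.85.
EOQ at €94.11 = 1647.2 < 29000, so use break Q=29000: TC = 70,720×€94.11 + (70,720/29000.0)×343 + (29000.0/2)×0.19×€94.11 = €6,915,568.70.
Lowest total cost among the candidates is at Q = 3300.0.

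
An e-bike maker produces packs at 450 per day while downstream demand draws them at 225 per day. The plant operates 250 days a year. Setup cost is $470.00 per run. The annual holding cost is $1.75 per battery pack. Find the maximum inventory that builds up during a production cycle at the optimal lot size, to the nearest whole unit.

Annual demand D = 225 × 250 = 56,250.
Production build-up factor (1 − d/p) = 1 − 225/450 = 0.5000.
Q* = √(2DS / (H(1 − d/p))) = √(2 × 56,250 × 470 / (1.75 × 0.5000)).
= √(52,875,000 / 0.875) ≈ 7773.582.
Maximum inventory = Q*(1 − d/p) = 7773.582 × 0.5000 ≈ 3886.791.

I_max ≈ 3,887 packs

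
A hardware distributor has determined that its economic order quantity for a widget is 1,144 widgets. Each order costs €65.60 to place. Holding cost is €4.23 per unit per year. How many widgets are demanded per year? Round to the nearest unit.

The basic EOQ model gives Q* = √(2DS/H); rearrange for the unknown.
From Q* = √(2DS/H): D = Q*²H / (2S) = 1,144² × 4.23 / (2 × 65.6) = 42194.766.

D ≈ 42,195 widgets per year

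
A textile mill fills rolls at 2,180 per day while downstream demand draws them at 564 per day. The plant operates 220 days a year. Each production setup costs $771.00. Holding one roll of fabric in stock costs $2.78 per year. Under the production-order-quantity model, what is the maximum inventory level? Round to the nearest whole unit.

Annual demand D = 564 × 220 = 124,080.
Production build-up factor (1 − d/p) = 1 − 564/2,180 = 0.7413.
Q* = √(2DS / (H(1 − d/p))) = √(2 × 124,080 × 771 / (2.78 × 0.7413)).
= √(191,331,360 / 2.0608) ≈ 9635.589.
Maximum inventory = Q*(1 − d/p) = 9635.589 × 0.7413 ≈ 7142.712.

I_max ≈ 7,143 rolls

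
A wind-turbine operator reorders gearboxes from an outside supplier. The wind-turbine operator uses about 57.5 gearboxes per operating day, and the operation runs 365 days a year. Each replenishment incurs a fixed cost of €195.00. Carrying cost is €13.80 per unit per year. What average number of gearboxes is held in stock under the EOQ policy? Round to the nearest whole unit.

Annual demand D = 57.5 × 365 = 20,987.5.
The optimal lot size = √(2DS/H) = √(2 × 20,987.5 × 195 / 13.8) ≈ 770.15.
Average inventory = Q*/2 ≈ 770.15 / 2 = 385.073.

Average inventory ≈ 385 gearboxes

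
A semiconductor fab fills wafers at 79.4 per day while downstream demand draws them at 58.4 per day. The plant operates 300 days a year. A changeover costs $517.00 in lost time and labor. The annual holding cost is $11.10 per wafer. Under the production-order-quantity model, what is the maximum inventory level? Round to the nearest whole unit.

Annual demand D = 58.4 × 300 = 17,520.
Production build-up factor (1 − d/p) = 1 − 58.4/79.4 = 0.2645.
Q* = √(2DS / (H(1 − d/p))) = √(2 × 17,520 × 517 / (11.1 × 0.2645)).
= √(18,115,680 / 2.9358) ≈ 2484.085.
Maximum inventory = Q*(1 − d/p) = 2484.085 × 0.2645 ≈ 657.000.

I_max ≈ 657 wafers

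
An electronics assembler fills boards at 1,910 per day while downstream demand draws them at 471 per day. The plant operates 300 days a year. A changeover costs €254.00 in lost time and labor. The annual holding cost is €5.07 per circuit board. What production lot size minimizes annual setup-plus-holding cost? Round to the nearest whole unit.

Q* ≈ 4,335 boards

Annual demand D = 471 × 300 = 141,300.
Production build-up factor (1 − d/p) = 1 − 471/1,910 = 0.7534.
Q* = √(2DS / (H(1 − d/p))) = √(2 × 141,300 × 254 / (5.07 × 0.7534)).
= √(71,780,400 / 3.8198) ≈ 4334.961.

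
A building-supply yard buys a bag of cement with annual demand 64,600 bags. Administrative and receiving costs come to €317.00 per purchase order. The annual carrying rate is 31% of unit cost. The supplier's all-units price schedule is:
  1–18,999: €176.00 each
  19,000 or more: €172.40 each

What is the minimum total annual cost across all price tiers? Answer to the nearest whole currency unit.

TC* ≈ €11,416,871

Holding cost per unit per year at price C is H = 0.31·C.
Evaluate total cost at each tier's feasible EOQ or, if the EOQ is below the tier, at the tier's minimum quantity.
EOQ at €176.00 = 866.4 (feasible in tier 1): TC = 64,600×€176.00 + (64,600/866.4)×317 + (866.4/2)×0.31×€176.00 = €11,416,871.36.
EOQ at €172.40 = 875.4 < 19000, so use break Q=19000: TC = 64,600×€172.40 + (64,600/19000.0)×317 + (19000.0/2)×0.31×€172.40 = €11,645,835.80.
Lowest total cost among the candidates is at Q = 866.4.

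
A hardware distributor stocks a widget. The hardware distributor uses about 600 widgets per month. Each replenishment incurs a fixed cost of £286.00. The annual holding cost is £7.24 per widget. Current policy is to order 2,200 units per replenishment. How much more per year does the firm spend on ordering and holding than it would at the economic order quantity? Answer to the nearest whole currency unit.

Extra cost ≈ £3,439 per year

Annual demand D = 600 × 12 = 7,200.
EOQ = √(2DS/H) = √(2 × 7,200 × 286 / 7.24) ≈ 754.21.
Cost at Q* = (D/Q*)S + (Q*/2)H = √(2DSH) ≈ £5,460.51.
Cost at Q = 2,200: (7,200/2,200)×286 + (2,200/2)×7.24 = £936.00 + £7,964.00 = £8,900.00.
Excess = £8,900.00 − £5,460.51 = £3,439.49.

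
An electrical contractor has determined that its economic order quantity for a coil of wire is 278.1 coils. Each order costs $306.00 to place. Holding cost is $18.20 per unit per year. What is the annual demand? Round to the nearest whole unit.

The basic EOQ model gives Q* = √(2DS/H); rearrange for the unknown.
From Q* = √(2DS/H): D = Q*²H / (2S) = 278.1² × 18.2 / (2 × 306) = 2299.969.

D ≈ 2,300 coils per year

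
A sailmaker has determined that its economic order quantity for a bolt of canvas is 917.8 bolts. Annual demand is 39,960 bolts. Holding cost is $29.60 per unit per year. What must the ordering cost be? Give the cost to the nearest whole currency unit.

Invert the EOQ relation Q*² = 2DS/H.
From Q* = √(2DS/H): S = Q*²H / (2D) = 917.8² × 29.6 / (2 × 39,960) = 311.9840.

S ≈ $312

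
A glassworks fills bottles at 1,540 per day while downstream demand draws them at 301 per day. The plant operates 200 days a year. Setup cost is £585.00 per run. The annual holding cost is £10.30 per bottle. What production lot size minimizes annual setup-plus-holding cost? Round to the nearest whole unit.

Q* ≈ 2,915 bottles

Annual demand D = 301 × 200 = 60,200.
Production build-up factor (1 − d/p) = 1 − 301/1,540 = 0.8045.
Q* = √(2DS / (H(1 − d/p))) = √(2 × 60,200 × 585 / (10.3 × 0.8045)).
= √(70,434,000 / 8.2868) ≈ 2915.394.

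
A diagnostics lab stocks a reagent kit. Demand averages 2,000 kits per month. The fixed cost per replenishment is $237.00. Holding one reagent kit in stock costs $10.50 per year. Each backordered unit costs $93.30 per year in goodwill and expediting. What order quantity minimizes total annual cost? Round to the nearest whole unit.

Annual demand D = 2,000 × 12 = 24,000.
With planned backorders, Q* = √(2DS/H) · √((H+B)/B).
√(2DS/H) = √(2 × 24,000 × 237 / 10.5) = 1040.879.
√((H+B)/B) = √((10.5+93.3)/93.3) = 1.0548.
Q* ≈ 1097.888.

Q* ≈ 1,098 kits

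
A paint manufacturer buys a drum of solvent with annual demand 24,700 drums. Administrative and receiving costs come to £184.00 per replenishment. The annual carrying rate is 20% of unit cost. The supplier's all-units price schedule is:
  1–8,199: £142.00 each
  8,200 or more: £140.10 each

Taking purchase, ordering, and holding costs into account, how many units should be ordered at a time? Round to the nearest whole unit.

Q* ≈ 566 drums

Holding cost per unit per year at price C is H = 0.20·C.
Candidates are each tier's EOQ (if it falls in that tier) and each price-break quantity.
EOQ at £142.00 = 565.7 (feasible in tier 1): TC = 24,700×£142.00 + (24,700/565.7)×184 + (565.7/2)×0.20×£142.00 = £3,523,466.88.
EOQ at £140.10 = 569.6 < 8200, so use break Q=8200: TC = 24,700×£140.10 + (24,700/8200.0)×184 + (8200.0/2)×0.20×£140.10 = £3,575,906.24.
Lowest total cost is £3,523,466.88 at Q = 565.7.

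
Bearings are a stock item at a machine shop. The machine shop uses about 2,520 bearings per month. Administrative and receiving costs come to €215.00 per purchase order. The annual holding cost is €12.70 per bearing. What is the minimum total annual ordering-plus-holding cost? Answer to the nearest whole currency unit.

Annual demand D = 2,520 × 12 = 30,240.
Q* = √(2DS/H) = √(2 × 30,240 × 215 / 12.7) ≈ 1011.87.
At the optimum the two cost components are equal, so total cost = 2·(Q*/2)H = Q*·H.
Minimum total = √(2DSH) = √(2 × 30,240 × 215 × 12.7) ≈ 12850.706.

TC* ≈ €12,851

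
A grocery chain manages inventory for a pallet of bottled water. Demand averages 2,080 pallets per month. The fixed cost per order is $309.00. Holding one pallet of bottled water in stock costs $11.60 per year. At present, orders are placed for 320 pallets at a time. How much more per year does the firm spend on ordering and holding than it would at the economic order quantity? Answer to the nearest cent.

Annual demand D = 2,080 × 12 = 24,960.
EOQ = √(2DS/H) = √(2 × 24,960 × 309 / 11.6) ≈ 1153.15.
Cost at Q* = (D/Q*)S + (Q*/2)H = √(2DSH) ≈ $13,376.59.
Cost at Q = 320: (24,960/320)×309 + (320/2)×11.6 = $24,102.00 + $1,856.00 = $25,958.00.
Excess = $25,958.00 − $13,376.59 = $12,581.41.

Extra cost ≈ $12,581.41 per year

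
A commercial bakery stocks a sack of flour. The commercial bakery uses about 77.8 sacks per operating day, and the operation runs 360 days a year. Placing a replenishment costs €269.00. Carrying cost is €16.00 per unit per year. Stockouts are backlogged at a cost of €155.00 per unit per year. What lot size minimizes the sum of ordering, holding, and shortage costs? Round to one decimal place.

Q* ≈ 1,019.3 sacks

Annual demand D = 77.8 × 360 = 28,008.
With planned backorders, Q* = √(2DS/H) · √((H+B)/B).
√(2DS/H) = √(2 × 28,008 × 269 / 16) = 970.448.
√((H+B)/B) = √((16+155)/155) = 1.0503.
Q* ≈ 1019.306.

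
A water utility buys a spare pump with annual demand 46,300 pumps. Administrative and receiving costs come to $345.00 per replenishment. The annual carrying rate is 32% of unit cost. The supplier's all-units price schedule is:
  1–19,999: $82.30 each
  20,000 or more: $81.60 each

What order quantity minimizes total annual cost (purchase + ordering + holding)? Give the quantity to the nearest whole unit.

Q* ≈ 1,101 pumps

Holding cost per unit per year at price C is H = 0.32·C.
Evaluate total cost at each tier's feasible EOQ or, if the EOQ is below the tier, at the tier's minimum quantity.
EOQ at $82.30 = 1101.4 (feasible in tier 1): TC = 46,300×$82.30 + (46,300/1101.4)×345 + (1101.4/2)×0.32×$82.30 = $3,839,496.14.
EOQ at $81.60 = 1106.1 < 20000, so use break Q=20000: TC = 46,300×$81.60 + (46,300/20000.0)×345 + (20000.0/2)×0.32×$81.60 = $4,039,998.67.
Lowest total cost is $3,839,496.14 at Q = 1101.4.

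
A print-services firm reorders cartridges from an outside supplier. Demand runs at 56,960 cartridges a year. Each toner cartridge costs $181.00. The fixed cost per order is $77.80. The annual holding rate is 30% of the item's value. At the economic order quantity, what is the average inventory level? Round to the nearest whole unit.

Average inventory ≈ 202 cartridges

Holding cost H = 0.30 × $181.00 = $54.3000 per unit per year.
Q* = √(2DS/H) = √(2 × 56,960 × 77.8 / 54.3) ≈ 404.01.
Average inventory = Q*/2 ≈ 404.01 / 2 = 202.004.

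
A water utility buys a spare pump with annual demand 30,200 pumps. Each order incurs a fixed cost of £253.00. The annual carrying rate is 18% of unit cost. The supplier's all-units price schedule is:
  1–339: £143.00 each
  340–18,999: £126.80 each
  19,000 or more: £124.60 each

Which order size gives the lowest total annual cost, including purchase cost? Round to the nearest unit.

Q* ≈ 818 pumps

Holding cost per unit per year at price C is H = 0.18·C.
Evaluate total cost at each tier's feasible EOQ or, if the EOQ is below the tier, at the tier's minimum quantity.
Tier 1 (£143.00): EOQ = 770.5 exceeds tier's upper bound 339, so this tier is dominated.
EOQ at £126.80 = 818.2 (feasible in tier 2): TC = 30,200×£126.80 + (30,200/818.2)×253 + (818.2/2)×0.18×£126.80 = £3,848,035.60.
EOQ at £124.60 = 825.4 < 19000, so use break Q=19000: TC = 30,200×£124.60 + (30,200/19000.0)×253 + (19000.0/2)×0.18×£124.60 = £3,976,388.14.
Lowest total cost is £3,848,035.60 at Q = 818.2.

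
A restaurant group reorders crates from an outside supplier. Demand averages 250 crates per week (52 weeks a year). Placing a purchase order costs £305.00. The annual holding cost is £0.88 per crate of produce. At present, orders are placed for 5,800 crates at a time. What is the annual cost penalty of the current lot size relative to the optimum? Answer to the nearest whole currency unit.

Annual demand D = 250 × 52 = 13,000.
EOQ = √(2DS/H) = √(2 × 13,000 × 305 / 0.88) ≈ 3001.89.
Cost at Q* = (D/Q*)S + (Q*/2)H = √(2DSH) ≈ £2,641.67.
Cost at Q = 5,800: (13,000/5,800)×305 + (5,800/2)×0.88 = £683.62 + £2,552.00 = £3,235.62.
Excess = £3,235.62 − £2,641.67 = £593.95.

Extra cost ≈ £594 per year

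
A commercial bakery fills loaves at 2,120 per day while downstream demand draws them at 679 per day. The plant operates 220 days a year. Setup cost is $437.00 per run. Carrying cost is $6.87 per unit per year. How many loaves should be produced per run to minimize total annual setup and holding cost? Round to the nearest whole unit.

Q* ≈ 5,288 loaves

Annual demand D = 679 × 220 = 149,380.
Production build-up factor (1 − d/p) = 1 − 679/2,120 = 0.6797.
Q* = √(2DS / (H(1 − d/p))) = √(2 × 149,380 × 437 / (6.87 × 0.6797)).
= √(130,558,120 / 4.6697) ≈ 5287.611.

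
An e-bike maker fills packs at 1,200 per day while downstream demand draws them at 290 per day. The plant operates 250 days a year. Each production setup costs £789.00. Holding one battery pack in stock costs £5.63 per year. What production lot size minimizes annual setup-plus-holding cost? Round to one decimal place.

Q* ≈ 5,176.5 packs

Annual demand D = 290 × 250 = 72,500.
Production build-up factor (1 − d/p) = 1 − 290/1,200 = 0.7583.
Q* = √(2DS / (H(1 − d/p))) = √(2 × 72,500 × 789 / (5.63 × 0.7583)).
= √(114,405,000 / 4.2694) ≈ 5176.524.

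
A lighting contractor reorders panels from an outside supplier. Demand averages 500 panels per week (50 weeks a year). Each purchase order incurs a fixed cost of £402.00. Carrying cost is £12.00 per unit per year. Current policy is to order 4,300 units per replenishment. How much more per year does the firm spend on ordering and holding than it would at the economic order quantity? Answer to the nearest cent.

Extra cost ≈ £12,606.59 per year

Annual demand D = 500 × 50 = 25,000.
EOQ = √(2DS/H) = √(2 × 25,000 × 402 / 12) ≈ 1294.22.
Cost at Q* = (D/Q*)S + (Q*/2)H = √(2DSH) ≈ £15,530.61.
Cost at Q = 4,300: (25,000/4,300)×402 + (4,300/2)×12 = £2,337.21 + £25,800.00 = £28,137.21.
Excess = £28,137.21 − £15,530.61 = £12,606.59.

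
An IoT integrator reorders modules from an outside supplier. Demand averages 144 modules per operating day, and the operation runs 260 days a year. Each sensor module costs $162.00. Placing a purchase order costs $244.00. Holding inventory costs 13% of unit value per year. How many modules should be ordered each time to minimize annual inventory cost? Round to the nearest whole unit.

Q* ≈ 931 modules

Annual demand D = 144 × 260 = 37,440.
Holding cost H = 0.13 × $162.00 = $21.0600 per unit per year.
EOQ = √(2DS / H) = √(2 × 37,440 × 244 / 21.06).
= √(18,270,720 / 21.06) = √867,555.5556 ≈ 931.427.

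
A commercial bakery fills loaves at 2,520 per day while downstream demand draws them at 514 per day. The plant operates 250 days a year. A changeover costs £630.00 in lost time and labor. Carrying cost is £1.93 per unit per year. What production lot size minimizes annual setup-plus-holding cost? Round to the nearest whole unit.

Q* ≈ 10,266 loaves

Annual demand D = 514 × 250 = 128,500.
Production build-up factor (1 − d/p) = 1 − 514/2,520 = 0.7960.
Q* = √(2DS / (H(1 − d/p))) = √(2 × 128,500 × 630 / (1.93 × 0.7960)).
= √(161,910,000 / 1.5363) ≈ 10265.804.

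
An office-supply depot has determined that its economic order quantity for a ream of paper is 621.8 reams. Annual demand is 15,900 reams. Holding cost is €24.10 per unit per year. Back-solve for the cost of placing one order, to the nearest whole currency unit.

S ≈ €293

Invert the EOQ relation Q*² = 2DS/H.
From Q* = √(2DS/H): S = Q*²H / (2D) = 621.8² × 24.1 / (2 × 15,900) = 293.0160.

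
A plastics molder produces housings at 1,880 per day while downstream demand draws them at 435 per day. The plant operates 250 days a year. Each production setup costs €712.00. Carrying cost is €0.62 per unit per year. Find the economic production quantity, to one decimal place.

Annual demand D = 435 × 250 = 108,750.
Production build-up factor (1 − d/p) = 1 − 435/1,880 = 0.7686.
Q* = √(2DS / (H(1 − d/p))) = √(2 × 108,750 × 712 / (0.62 × 0.7686)).
= √(154,860,000 / 0.4765) ≈ 18026.806.

Q* ≈ 18,026.8 housings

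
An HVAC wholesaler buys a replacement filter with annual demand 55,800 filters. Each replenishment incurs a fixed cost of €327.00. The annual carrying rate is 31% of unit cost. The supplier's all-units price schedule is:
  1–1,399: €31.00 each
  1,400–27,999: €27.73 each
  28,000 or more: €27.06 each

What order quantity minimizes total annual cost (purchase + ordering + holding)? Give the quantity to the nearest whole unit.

Holding cost per unit per year at price C is H = 0.31·C.
For each price level, check whether its EOQ is feasible; otherwise the best quantity at that price is the breakpoint.
Tier 1 (€31.00): EOQ = 1948.7 exceeds tier's upper bound 1399, so this tier is dominated.
EOQ at €27.73 = 2060.4 (feasible in tier 2): TC = 55,800×€27.73 + (55,800/2060.4)×327 + (2060.4/2)×0.31×€27.73 = €1,565,045.76.
EOQ at €27.06 = 2085.7 < 28000, so use break Q=28000: TC = 55,800×€27.06 + (55,800/28000.0)×327 + (28000.0/2)×0.31×€27.06 = €1,628,040.06.
Lowest total cost is €1,565,045.76 at Q = 2060.4.

Q* ≈ 2,060 filters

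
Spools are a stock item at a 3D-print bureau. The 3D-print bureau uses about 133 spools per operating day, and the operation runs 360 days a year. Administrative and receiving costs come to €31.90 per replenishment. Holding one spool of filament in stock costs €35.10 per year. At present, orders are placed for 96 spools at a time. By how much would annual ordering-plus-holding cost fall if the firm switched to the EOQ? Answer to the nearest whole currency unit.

Extra cost ≈ €7,240 per year

Annual demand D = 133 × 360 = 47,880.
EOQ = √(2DS/H) = √(2 × 47,880 × 31.9 / 35.1) ≈ 295.01.
Cost at Q* = (D/Q*)S + (Q*/2)H = √(2DSH) ≈ €10,354.78.
Cost at Q = 96: (47,880/96)×31.9 + (96/2)×35.1 = €15,910.12 + €1,684.80 = €17,594.92.
Excess = €17,594.92 − €10,354.78 = €7,240.14.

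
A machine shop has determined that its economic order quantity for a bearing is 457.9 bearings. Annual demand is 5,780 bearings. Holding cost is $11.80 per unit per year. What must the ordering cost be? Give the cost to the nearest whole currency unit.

Squaring Q* = √(2DS/H) gives Q*² = 2DS/H.
From Q* = √(2DS/H): S = Q*²H / (2D) = 457.9² × 11.8 / (2 × 5,780) = 214.0255.

S ≈ $214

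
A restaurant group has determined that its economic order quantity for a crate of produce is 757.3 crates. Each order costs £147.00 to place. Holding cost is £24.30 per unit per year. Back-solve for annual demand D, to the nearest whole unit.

The basic EOQ model gives Q* = √(2DS/H); rearrange for the unknown.
From Q* = √(2DS/H): D = Q*²H / (2S) = 757.3² × 24.3 / (2 × 147) = 47401.803.

D ≈ 47,402 crates per year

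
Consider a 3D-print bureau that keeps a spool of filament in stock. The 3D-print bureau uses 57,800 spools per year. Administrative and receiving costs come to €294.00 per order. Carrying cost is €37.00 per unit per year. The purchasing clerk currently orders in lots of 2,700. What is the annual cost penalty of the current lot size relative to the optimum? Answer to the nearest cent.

Extra cost ≈ €20,782.58 per year

EOQ = √(2DS/H) = √(2 × 57,800 × 294 / 37) ≈ 958.41.
Cost at Q* = (D/Q*)S + (Q*/2)H = √(2DSH) ≈ €35,461.20.
Cost at Q = 2,700: (57,800/2,700)×294 + (2,700/2)×37 = €6,293.78 + €49,950.00 = €56,243.78.
Excess = €56,243.78 − €35,461.20 = €20,782.58.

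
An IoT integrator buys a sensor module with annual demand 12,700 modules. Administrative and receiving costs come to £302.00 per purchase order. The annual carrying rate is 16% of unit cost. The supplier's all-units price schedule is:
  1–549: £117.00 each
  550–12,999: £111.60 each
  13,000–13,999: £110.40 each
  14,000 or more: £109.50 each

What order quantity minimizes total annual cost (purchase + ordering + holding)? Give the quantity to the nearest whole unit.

Q* ≈ 655 modules

Holding cost per unit per year at price C is H = 0.16·C.
For each price level, check whether its EOQ is feasible; otherwise the best quantity at that price is the breakpoint.
Tier 1 (£117.00): EOQ = 640.1 exceeds tier's upper bound 549, so this tier is dominated.
EOQ at £111.60 = 655.4 (feasible in tier 2): TC = 12,700×£111.60 + (12,700/655.4)×302 + (655.4/2)×0.16×£111.60 = £1,429,023.41.
EOQ at £110.40 = 659.0 < 13000, so use break Q=13000: TC = 12,700×£110.40 + (12,700/13000.0)×302 + (13000.0/2)×0.16×£110.40 = £1,517,191.03.
EOQ at £109.50 = 661.7 < 14000, so use break Q=14000: TC = 12,700×£109.50 + (12,700/14000.0)×302 + (14000.0/2)×0.16×£109.50 = £1,513,563.96.
Lowest total cost is £1,429,023.41 at Q = 655.4.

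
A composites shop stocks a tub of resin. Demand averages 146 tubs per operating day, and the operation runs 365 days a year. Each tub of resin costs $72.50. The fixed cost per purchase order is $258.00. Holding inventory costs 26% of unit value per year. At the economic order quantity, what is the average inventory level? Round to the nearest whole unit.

Average inventory ≈ 604 tubs

Annual demand D = 146 × 365 = 53,290.
Holding cost H = 0.26 × $72.50 = $18.8500 per unit per year.
Q* = √(2DS/H) = √(2 × 53,290 × 258 / 18.85) ≈ 1207.79.
Average inventory = Q*/2 ≈ 1207.79 / 2 = 603.896.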